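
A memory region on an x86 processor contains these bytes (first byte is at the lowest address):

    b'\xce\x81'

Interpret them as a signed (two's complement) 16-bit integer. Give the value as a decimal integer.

-32306

In little-endian order the low byte comes first in memory.
Reassemble most-significant byte first: 81 CE → 0x81CE.
Top bit is set, so as a signed 16-bit value this is 0x81CE − 2^16 = -32306.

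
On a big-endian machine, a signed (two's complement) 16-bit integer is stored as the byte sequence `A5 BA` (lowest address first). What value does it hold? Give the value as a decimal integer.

-23110

In big-endian order the high byte comes first in memory.
The bytes are already most-significant first: 0xA5BA.
Top bit is set, so as a signed 16-bit value this is 0xA5BA − 2^16 = -23110.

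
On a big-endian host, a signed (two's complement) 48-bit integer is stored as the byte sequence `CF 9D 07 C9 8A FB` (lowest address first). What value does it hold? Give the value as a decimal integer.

-53201629246725

Big-endian: lowest address holds the most-significant byte.
The bytes are already most-significant first: 0xCF9D07C98AFB.
Top bit is set, so as a signed 48-bit value this is 0xCF9D07C98AFB − 2^48 = -53201629246725.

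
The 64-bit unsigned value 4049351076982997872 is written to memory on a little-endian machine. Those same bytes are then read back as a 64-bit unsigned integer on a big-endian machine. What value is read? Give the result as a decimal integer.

4049351076982997872 in 64-bit hexadecimal is 0x38322F59A26AC370.
Stored little-endian, the bytes at ascending addresses are 70 C3 6A A2 59 2F 32 38.
Read back as big-endian, the last byte is least significant, giving 0x70C36AA2592F3238.
0x70C36AA2592F3238 = 8125455398220018232.

8125455398220018232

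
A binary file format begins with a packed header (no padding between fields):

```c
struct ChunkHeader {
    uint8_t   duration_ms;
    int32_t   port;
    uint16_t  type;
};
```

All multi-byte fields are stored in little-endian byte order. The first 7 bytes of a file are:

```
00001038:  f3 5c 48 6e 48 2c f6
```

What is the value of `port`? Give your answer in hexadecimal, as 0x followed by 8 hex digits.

0x486E485C

`port` follows `duration_ms` (1 byte), so it starts at byte offset 1 and occupies 4 bytes.
Bytes at offsets 1..4: 5C 48 6E 48.
Little-endian stores the least-significant byte at the lowest address.
Reassemble most-significant byte first: 48 6E 48 5C → 0x486E485C.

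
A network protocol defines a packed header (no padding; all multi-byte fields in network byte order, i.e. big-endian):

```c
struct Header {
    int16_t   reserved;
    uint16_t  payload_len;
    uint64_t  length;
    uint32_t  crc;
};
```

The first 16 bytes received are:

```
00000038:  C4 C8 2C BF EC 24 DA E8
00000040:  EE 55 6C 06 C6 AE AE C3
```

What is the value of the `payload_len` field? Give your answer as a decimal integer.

11455

`payload_len` follows `reserved` (2 bytes), so it starts at byte offset 2 and occupies 2 bytes.
Bytes at offsets 2..3: 2C BF.
Big-endian: lowest address holds the most-significant byte.
The bytes are already most-significant first: 0x2CBF.
0x2CBF = 11455.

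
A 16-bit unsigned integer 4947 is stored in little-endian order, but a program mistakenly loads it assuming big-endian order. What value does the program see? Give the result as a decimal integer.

4947 in 16-bit hexadecimal is 0x1353.
Stored little-endian, the bytes at ascending addresses are 53 13.
Read back as big-endian, the last byte is least significant, giving 0x5313.
0x5313 = 21267.

21267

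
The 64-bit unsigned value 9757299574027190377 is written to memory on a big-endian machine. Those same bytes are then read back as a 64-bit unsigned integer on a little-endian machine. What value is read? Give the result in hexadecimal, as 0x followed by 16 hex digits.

9757299574027190377 in 64-bit hexadecimal is 0x8768E44424F60069.
Stored big-endian, the bytes at ascending addresses are 87 68 E4 44 24 F6 00 69.
Read back as little-endian, the first byte is least significant, giving 0x6900F62444E46887.

0x6900F62444E46887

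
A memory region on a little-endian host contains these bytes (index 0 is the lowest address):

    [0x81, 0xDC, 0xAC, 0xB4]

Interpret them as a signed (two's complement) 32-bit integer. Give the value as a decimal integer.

-1263739775

Little-endian stores the least-significant byte at the lowest address.
Reassemble most-significant byte first: B4 AC DC 81 → 0xB4ACDC81.
Top bit is set, so as a signed 32-bit value this is 0xB4ACDC81 − 2^32 = -1263739775.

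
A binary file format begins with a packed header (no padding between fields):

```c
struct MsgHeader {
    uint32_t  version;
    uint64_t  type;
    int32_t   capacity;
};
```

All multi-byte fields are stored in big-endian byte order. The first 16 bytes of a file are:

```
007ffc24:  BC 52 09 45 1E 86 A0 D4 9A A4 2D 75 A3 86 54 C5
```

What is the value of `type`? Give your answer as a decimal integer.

2199622303005027701

`type` follows `version` (4 bytes), so it starts at byte offset 4 and occupies 8 bytes.
Bytes at offsets 4..11: 1E 86 A0 D4 9A A4 2D 75.
In big-endian order the high byte comes first in memory.
The bytes are already most-significant first: 0x1E86A0D49AA42D75.
0x1E86A0D49AA42D75 = 2199622303005027701.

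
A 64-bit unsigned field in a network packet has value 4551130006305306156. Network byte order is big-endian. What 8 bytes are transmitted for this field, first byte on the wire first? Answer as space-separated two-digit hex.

3F 28 DC A0 B8 72 F6 2C

4551130006305306156 in hexadecimal, padded to 64 bits, is 0x3F28DCA0B872F62C.
Split into bytes (most-significant first): 3F 28 DC A0 B8 72 F6 2C.
Big-endian stores the most-significant byte at the lowest address.
So the memory order matches the most-significant-first order: 3F 28 DC A0 B8 72 F6 2C.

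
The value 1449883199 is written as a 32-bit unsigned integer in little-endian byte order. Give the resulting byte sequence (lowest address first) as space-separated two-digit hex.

3F 76 6B 56

1449883199 in hexadecimal, padded to 32 bits, is 0x566B763F.
Split into bytes (most-significant first): 56 6B 76 3F.
Little-endian: lowest address holds the least-significant byte.
So at ascending addresses the bytes are 3F 76 6B 56.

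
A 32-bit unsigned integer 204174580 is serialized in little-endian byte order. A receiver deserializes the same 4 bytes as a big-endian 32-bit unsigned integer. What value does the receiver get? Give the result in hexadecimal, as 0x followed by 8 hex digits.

204174580 in 32-bit hexadecimal is 0x0C2B74F4.
Stored little-endian, the bytes at ascending addresses are F4 74 2B 0C.
Read back as big-endian, the last byte is least significant, giving 0xF4742B0C.

0xF4742B0C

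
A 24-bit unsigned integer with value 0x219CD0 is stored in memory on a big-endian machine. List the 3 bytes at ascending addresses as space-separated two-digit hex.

21 9C D0

Split into bytes (most-significant first): 21 9C D0.
In big-endian order the high byte comes first in memory.
So the memory order matches the most-significant-first order: 21 9C D0.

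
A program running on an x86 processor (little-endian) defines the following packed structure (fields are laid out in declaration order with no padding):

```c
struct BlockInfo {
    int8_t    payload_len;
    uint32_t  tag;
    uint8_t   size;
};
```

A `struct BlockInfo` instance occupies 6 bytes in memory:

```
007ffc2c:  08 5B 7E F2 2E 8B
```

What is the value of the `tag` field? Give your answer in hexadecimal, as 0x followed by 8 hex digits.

0x2EF27E5B

`tag` follows `payload_len` (1 byte), so it starts at byte offset 1 and occupies 4 bytes.
Bytes at offsets 1..4: 5B 7E F2 2E.
In little-endian order the low byte comes first in memory.
Reassemble most-significant byte first: 2E F2 7E 5B → 0x2EF27E5B.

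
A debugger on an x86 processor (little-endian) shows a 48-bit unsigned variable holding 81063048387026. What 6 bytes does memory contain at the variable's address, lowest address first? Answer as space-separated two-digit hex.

D2 19 34 F6 B9 49

81063048387026 in hexadecimal, padded to 48 bits, is 0x49B9F63419D2.
Split into bytes (most-significant first): 49 B9 F6 34 19 D2.
Little-endian stores the least-significant byte at the lowest address.
So at ascending addresses the bytes are D2 19 34 F6 B9 49.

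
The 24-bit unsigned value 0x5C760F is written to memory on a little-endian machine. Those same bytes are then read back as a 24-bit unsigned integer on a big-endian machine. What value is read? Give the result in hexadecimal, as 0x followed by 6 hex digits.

Stored little-endian, the bytes at ascending addresses are 0F 76 5C.
Read back as big-endian, the last byte is least significant, giving 0x0F765C.

0x0F765C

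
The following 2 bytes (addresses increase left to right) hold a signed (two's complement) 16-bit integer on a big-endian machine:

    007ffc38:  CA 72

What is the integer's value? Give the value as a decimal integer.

Big-endian: lowest address holds the most-significant byte.
The bytes are already most-significant first: 0xCA72.
Top bit is set, so as a signed 16-bit value this is 0xCA72 − 2^16 = -13710.

-13710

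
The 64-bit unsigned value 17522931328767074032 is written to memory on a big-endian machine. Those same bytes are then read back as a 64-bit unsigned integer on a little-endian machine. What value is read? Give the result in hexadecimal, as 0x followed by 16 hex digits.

0xF09EB9FA33F52DF3

17522931328767074032 in 64-bit hexadecimal is 0xF32DF533FAB99EF0.
Stored big-endian, the bytes at ascending addresses are F3 2D F5 33 FA B9 9E F0.
Read back as little-endian, the first byte is least significant, giving 0xF09EB9FA33F52DF3.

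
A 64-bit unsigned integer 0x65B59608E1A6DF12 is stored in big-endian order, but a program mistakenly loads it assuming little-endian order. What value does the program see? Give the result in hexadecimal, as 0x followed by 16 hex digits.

Stored big-endian, the bytes at ascending addresses are 65 B5 96 08 E1 A6 DF 12.
Read back as little-endian, the first byte is least significant, giving 0x12DFA6E10896B565.

0x12DFA6E10896B565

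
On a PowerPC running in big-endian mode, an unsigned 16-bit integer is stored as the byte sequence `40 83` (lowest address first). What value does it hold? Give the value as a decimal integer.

Big-endian: lowest address holds the most-significant byte.
The bytes are already most-significant first: 0x4083.
0x4083 = 16515.

16515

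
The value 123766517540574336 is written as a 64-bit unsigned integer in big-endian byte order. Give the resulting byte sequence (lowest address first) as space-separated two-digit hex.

01 B7 B4 FD F1 17 D4 80

123766517540574336 in hexadecimal, padded to 64 bits, is 0x01B7B4FDF117D480.
Split into bytes (most-significant first): 01 B7 B4 FD F1 17 D4 80.
Big-endian: lowest address holds the most-significant byte.
So the memory order matches the most-significant-first order: 01 B7 B4 FD F1 17 D4 80.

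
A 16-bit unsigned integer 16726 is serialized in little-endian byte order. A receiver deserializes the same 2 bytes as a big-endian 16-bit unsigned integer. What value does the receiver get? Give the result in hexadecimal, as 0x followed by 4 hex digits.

16726 in 16-bit hexadecimal is 0x4156.
Stored little-endian, the bytes at ascending addresses are 56 41.
Read back as big-endian, the last byte is least significant, giving 0x5641.

0x5641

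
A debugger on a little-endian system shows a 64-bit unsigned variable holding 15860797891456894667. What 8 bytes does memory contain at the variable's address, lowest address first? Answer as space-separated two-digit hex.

CB 86 8D EE A5 DF 1C DC

15860797891456894667 in hexadecimal, padded to 64 bits, is 0xDC1CDFA5EE8D86CB.
Split into bytes (most-significant first): DC 1C DF A5 EE 8D 86 CB.
Little-endian: lowest address holds the least-significant byte.
So at ascending addresses the bytes are CB 86 8D EE A5 DF 1C DC.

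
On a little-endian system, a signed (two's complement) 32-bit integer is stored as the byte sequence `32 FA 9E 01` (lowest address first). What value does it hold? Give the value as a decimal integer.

27195954

Little-endian: lowest address holds the least-significant byte.
Reassemble most-significant byte first: 01 9E FA 32 → 0x019EFA32.
0x019EFA32 = 27195954.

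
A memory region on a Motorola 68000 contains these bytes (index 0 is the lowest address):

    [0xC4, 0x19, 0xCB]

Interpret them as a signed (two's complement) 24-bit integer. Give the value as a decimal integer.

-3925557

Big-endian: lowest address holds the most-significant byte.
The bytes are already most-significant first: 0xC419CB.
Top bit is set, so as a signed 24-bit value this is 0xC419CB − 2^24 = -3925557.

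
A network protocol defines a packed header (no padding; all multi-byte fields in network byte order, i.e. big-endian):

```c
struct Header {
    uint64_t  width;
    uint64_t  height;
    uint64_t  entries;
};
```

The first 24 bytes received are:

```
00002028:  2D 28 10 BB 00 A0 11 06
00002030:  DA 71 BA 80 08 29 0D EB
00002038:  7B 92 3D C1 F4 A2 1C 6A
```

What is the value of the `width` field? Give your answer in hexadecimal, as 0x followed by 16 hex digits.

0x2D2810BB00A01106

`width` is the first field, at byte offset 0, occupying 8 bytes.
Bytes at offsets 0..7: 2D 28 10 BB 00 A0 11 06.
In big-endian order the high byte comes first in memory.
The bytes are already most-significant first: 0x2D2810BB00A01106.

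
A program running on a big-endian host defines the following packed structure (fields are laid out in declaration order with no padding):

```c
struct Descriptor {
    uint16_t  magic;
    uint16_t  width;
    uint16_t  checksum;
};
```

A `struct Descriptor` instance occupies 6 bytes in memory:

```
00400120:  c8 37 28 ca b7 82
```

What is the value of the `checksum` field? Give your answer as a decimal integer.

`checksum` follows `magic` (2 B), `width` (2 B), so it starts at offset 2 + 2 = 4 and occupies 2 bytes.
Bytes at offsets 4..5: B7 82.
Big-endian stores the most-significant byte at the lowest address.
The bytes are already most-significant first: 0xB782.
0xB782 = 46978.

46978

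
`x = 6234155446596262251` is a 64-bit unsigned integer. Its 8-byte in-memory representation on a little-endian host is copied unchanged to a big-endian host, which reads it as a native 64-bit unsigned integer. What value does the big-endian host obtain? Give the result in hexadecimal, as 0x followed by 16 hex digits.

6234155446596262251 in 64-bit hexadecimal is 0x56842B5944EFD96B.
Stored little-endian, the bytes at ascending addresses are 6B D9 EF 44 59 2B 84 56.
Read back as big-endian, the last byte is least significant, giving 0x6BD9EF44592B8456.

0x6BD9EF44592B8456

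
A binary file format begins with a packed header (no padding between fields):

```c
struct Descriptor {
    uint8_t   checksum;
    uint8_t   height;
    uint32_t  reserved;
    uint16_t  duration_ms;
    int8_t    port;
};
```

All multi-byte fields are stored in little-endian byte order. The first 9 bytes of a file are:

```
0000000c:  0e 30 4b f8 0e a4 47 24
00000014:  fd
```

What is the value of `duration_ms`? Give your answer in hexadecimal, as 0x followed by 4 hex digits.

0x2447

`duration_ms` follows `checksum` (1 B), `height` (1 B), `reserved` (4 B), so it starts at offset 1 + 1 + 4 = 6 and occupies 2 bytes.
Bytes at offsets 6..7: 47 24.
Little-endian stores the least-significant byte at the lowest address.
Reassemble most-significant byte first: 24 47 → 0x2447.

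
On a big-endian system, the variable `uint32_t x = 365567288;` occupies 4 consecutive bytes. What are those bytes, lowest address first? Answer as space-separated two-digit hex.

15 CA 1D 38

365567288 in hexadecimal, padded to 32 bits, is 0x15CA1D38.
Split into bytes (most-significant first): 15 CA 1D 38.
Big-endian stores the most-significant byte at the lowest address.
So the memory order matches the most-significant-first order: 15 CA 1D 38.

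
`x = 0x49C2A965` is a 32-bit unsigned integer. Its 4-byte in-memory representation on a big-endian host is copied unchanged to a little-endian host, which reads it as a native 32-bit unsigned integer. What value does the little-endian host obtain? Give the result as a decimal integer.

1705624137

Stored big-endian, the bytes at ascending addresses are 49 C2 A9 65.
Read back as little-endian, the first byte is least significant, giving 0x65A9C249.
0x65A9C249 = 1705624137.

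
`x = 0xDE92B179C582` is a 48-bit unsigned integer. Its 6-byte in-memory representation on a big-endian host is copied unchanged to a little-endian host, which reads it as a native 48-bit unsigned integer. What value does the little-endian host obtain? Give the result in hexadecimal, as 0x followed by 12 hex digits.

Stored big-endian, the bytes at ascending addresses are DE 92 B1 79 C5 82.
Read back as little-endian, the first byte is least significant, giving 0x82C579B192DE.

0x82C579B192DE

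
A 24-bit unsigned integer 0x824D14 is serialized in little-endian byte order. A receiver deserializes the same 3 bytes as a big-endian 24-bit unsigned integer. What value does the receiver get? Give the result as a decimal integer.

Stored little-endian, the bytes at ascending addresses are 14 4D 82.
Read back as big-endian, the last byte is least significant, giving 0x144D82.
0x144D82 = 1330562.

1330562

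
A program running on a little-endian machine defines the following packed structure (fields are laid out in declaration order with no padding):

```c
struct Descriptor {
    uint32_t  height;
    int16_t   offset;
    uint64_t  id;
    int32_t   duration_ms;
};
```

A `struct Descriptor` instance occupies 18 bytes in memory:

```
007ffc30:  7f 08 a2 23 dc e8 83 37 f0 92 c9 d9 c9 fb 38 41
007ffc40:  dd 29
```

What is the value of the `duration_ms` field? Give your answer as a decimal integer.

702366008

`duration_ms` follows `height` (4 B), `offset` (2 B), `id` (8 B), so it starts at offset 4 + 2 + 8 = 14 and occupies 4 bytes.
Bytes at offsets 14..17: 38 41 DD 29.
In little-endian order the low byte comes first in memory.
Reassemble most-significant byte first: 29 DD 41 38 → 0x29DD4138.
0x29DD4138 = 702366008.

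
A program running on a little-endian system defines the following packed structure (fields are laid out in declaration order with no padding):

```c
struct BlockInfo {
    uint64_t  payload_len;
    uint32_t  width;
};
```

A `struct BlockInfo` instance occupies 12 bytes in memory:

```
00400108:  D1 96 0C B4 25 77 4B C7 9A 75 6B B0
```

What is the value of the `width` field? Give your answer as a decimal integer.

2959832474

`width` follows `payload_len` (8 bytes), so it starts at byte offset 8 and occupies 4 bytes.
Bytes at offsets 8..11: 9A 75 6B B0.
Little-endian stores the least-significant byte at the lowest address.
Reassemble most-significant byte first: B0 6B 75 9A → 0xB06B759A.
0xB06B759A = 2959832474.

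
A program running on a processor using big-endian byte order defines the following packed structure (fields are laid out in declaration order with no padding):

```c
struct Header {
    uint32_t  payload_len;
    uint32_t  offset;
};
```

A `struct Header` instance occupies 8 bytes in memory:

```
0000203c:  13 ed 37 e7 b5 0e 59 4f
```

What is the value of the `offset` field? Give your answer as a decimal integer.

`offset` follows `payload_len` (4 bytes), so it starts at byte offset 4 and occupies 4 bytes.
Bytes at offsets 4..7: B5 0E 59 4F.
In big-endian order the high byte comes first in memory.
The bytes are already most-significant first: 0xB50E594F.
0xB50E594F = 3037616463.

3037616463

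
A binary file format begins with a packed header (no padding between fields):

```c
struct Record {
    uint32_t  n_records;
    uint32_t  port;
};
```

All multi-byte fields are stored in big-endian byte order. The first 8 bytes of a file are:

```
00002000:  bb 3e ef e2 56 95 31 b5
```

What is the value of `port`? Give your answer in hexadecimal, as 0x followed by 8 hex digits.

`port` follows `n_records` (4 bytes), so it starts at byte offset 4 and occupies 4 bytes.
Bytes at offsets 4..7: 56 95 31 B5.
Big-endian: lowest address holds the most-significant byte.
The bytes are already most-significant first: 0x569531B5.

0x569531B5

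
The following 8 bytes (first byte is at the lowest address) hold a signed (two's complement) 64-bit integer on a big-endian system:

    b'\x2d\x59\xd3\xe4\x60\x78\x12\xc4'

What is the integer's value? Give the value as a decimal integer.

3267875982458491588

Big-endian stores the most-significant byte at the lowest address.
The bytes are already most-significant first: 0x2D59D3E4607812C4.
0x2D59D3E4607812C4 = 3267875982458491588.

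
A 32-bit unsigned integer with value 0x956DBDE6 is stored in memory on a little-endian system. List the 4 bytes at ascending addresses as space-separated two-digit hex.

E6 BD 6D 95

Split into bytes (most-significant first): 95 6D BD E6.
Little-endian: lowest address holds the least-significant byte.
So at ascending addresses the bytes are E6 BD 6D 95.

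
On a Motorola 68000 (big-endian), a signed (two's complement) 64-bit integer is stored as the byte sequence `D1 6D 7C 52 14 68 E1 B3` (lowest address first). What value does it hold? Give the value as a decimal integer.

-3355889455349571149

In big-endian order the high byte comes first in memory.
The bytes are already most-significant first: 0xD16D7C521468E1B3.
Top bit is set, so as a signed 64-bit value this is 0xD16D7C521468E1B3 − 2^64 = -3355889455349571149.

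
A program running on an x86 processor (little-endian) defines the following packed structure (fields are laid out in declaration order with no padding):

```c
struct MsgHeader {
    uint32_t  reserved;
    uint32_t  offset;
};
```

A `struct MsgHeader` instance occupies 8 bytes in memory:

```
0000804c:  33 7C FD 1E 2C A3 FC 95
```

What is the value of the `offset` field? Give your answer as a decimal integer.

2516362028

`offset` follows `reserved` (4 bytes), so it starts at byte offset 4 and occupies 4 bytes.
Bytes at offsets 4..7: 2C A3 FC 95.
Little-endian stores the least-significant byte at the lowest address.
Reassemble most-significant byte first: 95 FC A3 2C → 0x95FCA32C.
0x95FCA32C = 2516362028.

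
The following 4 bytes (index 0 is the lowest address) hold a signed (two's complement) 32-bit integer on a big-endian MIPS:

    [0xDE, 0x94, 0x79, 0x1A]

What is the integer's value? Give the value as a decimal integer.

Big-endian: lowest address holds the most-significant byte.
The bytes are already most-significant first: 0xDE94791A.
Top bit is set, so as a signed 32-bit value this is 0xDE94791A − 2^32 = -560695014.

-560695014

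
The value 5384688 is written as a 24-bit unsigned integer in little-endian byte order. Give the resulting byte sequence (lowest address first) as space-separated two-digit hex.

5384688 in hexadecimal, padded to 24 bits, is 0x5229F0.
Split into bytes (most-significant first): 52 29 F0.
Little-endian: lowest address holds the least-significant byte.
So at ascending addresses the bytes are F0 29 52.

F0 29 52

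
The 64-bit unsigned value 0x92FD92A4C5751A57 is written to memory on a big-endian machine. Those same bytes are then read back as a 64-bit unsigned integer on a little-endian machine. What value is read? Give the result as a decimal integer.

6276458522424311186

Stored big-endian, the bytes at ascending addresses are 92 FD 92 A4 C5 75 1A 57.
Read back as little-endian, the first byte is least significant, giving 0x571A75C5A492FD92.
0x571A75C5A492FD92 = 6276458522424311186.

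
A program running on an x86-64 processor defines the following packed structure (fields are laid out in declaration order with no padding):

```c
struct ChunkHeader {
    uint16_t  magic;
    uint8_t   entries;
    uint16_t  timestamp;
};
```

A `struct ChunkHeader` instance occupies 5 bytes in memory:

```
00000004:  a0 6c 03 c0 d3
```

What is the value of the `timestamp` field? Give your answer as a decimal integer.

`timestamp` follows `magic` (2 B), `entries` (1 B), so it starts at offset 2 + 1 = 3 and occupies 2 bytes.
Bytes at offsets 3..4: C0 D3.
Little-endian: lowest address holds the least-significant byte.
Reassemble most-significant byte first: D3 C0 → 0xD3C0.
0xD3C0 = 54208.

54208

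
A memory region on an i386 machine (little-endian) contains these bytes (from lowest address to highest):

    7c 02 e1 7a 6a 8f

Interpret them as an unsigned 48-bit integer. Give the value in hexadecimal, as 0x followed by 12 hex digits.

Little-endian: lowest address holds the least-significant byte.
Reassemble most-significant byte first: 8F 6A 7A E1 02 7C → 0x8F6A7AE1027C.

0x8F6A7AE1027C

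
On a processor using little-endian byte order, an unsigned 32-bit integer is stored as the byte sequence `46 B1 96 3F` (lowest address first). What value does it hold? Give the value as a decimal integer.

In little-endian order the low byte comes first in memory.
Reassemble most-significant byte first: 3F 96 B1 46 → 0x3F96B146.
0x3F96B146 = 1066840390.

1066840390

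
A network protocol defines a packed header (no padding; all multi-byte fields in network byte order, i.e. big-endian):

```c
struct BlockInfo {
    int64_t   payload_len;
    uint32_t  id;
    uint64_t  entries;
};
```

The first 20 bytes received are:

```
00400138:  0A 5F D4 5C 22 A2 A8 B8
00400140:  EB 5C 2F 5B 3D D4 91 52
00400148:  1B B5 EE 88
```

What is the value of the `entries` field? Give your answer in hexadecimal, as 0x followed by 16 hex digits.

`entries` follows `payload_len` (8 B), `id` (4 B), so it starts at offset 8 + 4 = 12 and occupies 8 bytes.
Bytes at offsets 12..19: 3D D4 91 52 1B B5 EE 88.
Big-endian stores the most-significant byte at the lowest address.
The bytes are already most-significant first: 0x3DD491521BB5EE88.

0x3DD491521BB5EE88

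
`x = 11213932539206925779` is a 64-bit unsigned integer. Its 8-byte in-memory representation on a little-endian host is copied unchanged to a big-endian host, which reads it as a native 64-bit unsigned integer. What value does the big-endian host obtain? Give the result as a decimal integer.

11213932539206925779 in 64-bit hexadecimal is 0x9B9FE43AFE9F7DD3.
Stored little-endian, the bytes at ascending addresses are D3 7D 9F FE 3A E4 9F 9B.
Read back as big-endian, the last byte is least significant, giving 0xD37D9FFE3AE49F9B.
0xD37D9FFE3AE49F9B = 15239512628350197659.

15239512628350197659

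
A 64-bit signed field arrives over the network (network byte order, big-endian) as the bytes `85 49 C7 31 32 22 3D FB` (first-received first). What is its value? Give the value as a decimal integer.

Big-endian: lowest address holds the most-significant byte.
The bytes are already most-significant first: 0x8549C73132223DFB.
Top bit is set, so as a signed 64-bit value this is 0x8549C73132223DFB − 2^64 = -8842317379256828421.

-8842317379256828421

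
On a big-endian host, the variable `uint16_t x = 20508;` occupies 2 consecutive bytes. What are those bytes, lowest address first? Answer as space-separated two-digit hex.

20508 in hexadecimal, padded to 16 bits, is 0x501C.
Split into bytes (most-significant first): 50 1C.
In big-endian order the high byte comes first in memory.
So the memory order matches the most-significant-first order: 50 1C.

50 1C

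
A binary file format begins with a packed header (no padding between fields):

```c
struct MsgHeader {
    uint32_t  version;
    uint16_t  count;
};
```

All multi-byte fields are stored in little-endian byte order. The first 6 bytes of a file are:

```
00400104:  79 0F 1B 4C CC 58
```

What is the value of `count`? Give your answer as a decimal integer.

22732

`count` follows `version` (4 bytes), so it starts at byte offset 4 and occupies 2 bytes.
Bytes at offsets 4..5: CC 58.
In little-endian order the low byte comes first in memory.
Reassemble most-significant byte first: 58 CC → 0x58CC.
0x58CC = 22732.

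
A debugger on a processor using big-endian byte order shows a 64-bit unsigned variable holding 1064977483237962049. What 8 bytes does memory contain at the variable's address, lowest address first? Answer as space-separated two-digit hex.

0E C7 8F 60 E6 30 31 41

1064977483237962049 in hexadecimal, padded to 64 bits, is 0x0EC78F60E6303141.
Split into bytes (most-significant first): 0E C7 8F 60 E6 30 31 41.
Big-endian stores the most-significant byte at the lowest address.
So the memory order matches the most-significant-first order: 0E C7 8F 60 E6 30 31 41.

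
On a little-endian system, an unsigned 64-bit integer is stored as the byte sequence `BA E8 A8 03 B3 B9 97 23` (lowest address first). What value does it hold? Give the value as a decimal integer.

2564722691322472634

Little-endian stores the least-significant byte at the lowest address.
Reassemble most-significant byte first: 23 97 B9 B3 03 A8 E8 BA → 0x2397B9B303A8E8BA.
0x2397B9B303A8E8BA = 2564722691322472634.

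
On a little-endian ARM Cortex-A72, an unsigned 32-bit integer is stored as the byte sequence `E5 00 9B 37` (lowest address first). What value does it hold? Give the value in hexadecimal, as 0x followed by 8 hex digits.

0x379B00E5

In little-endian order the low byte comes first in memory.
Reassemble most-significant byte first: 37 9B 00 E5 → 0x379B00E5.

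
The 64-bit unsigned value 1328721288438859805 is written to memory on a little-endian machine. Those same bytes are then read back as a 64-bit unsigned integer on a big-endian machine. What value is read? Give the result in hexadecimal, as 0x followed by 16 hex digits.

0x1DC8E5D2F8907012

1328721288438859805 in 64-bit hexadecimal is 0x127090F8D2E5C81D.
Stored little-endian, the bytes at ascending addresses are 1D C8 E5 D2 F8 90 70 12.
Read back as big-endian, the last byte is least significant, giving 0x1DC8E5D2F8907012.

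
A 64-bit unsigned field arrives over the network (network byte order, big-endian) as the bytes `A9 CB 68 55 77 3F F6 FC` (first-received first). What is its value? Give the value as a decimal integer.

In big-endian order the high byte comes first in memory.
The bytes are already most-significant first: 0xA9CB6855773FF6FC.
0xA9CB6855773FF6FC = 12234987528964273916.

12234987528964273916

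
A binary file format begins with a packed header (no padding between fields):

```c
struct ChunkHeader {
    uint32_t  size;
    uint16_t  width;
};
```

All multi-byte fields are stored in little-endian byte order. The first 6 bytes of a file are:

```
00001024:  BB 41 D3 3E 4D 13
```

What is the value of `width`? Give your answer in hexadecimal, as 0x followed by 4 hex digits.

`width` follows `size` (4 bytes), so it starts at byte offset 4 and occupies 2 bytes.
Bytes at offsets 4..5: 4D 13.
In little-endian order the low byte comes first in memory.
Reassemble most-significant byte first: 13 4D → 0x134D.

0x134D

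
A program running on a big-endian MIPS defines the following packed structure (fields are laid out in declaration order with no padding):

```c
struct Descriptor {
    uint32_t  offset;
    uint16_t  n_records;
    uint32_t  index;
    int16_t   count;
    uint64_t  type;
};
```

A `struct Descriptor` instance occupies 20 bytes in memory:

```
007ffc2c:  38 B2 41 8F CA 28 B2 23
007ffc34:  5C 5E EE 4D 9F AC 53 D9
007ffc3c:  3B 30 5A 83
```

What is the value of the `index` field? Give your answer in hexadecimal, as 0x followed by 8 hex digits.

0xB2235C5E

`index` follows `offset` (4 B), `n_records` (2 B), so it starts at offset 4 + 2 = 6 and occupies 4 bytes.
Bytes at offsets 6..9: B2 23 5C 5E.
In big-endian order the high byte comes first in memory.
The bytes are already most-significant first: 0xB2235C5E.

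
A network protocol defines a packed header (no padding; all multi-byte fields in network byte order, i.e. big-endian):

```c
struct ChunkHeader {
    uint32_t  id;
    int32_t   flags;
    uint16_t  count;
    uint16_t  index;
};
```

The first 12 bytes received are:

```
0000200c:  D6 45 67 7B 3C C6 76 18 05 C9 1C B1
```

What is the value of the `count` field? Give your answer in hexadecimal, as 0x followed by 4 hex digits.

`count` follows `id` (4 B), `flags` (4 B), so it starts at offset 4 + 4 = 8 and occupies 2 bytes.
Bytes at offsets 8..9: 05 C9.
In big-endian order the high byte comes first in memory.
The bytes are already most-significant first: 0x05C9.

0x05C9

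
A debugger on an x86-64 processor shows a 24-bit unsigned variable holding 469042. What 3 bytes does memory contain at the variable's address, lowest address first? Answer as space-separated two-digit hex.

469042 in hexadecimal, padded to 24 bits, is 0x072832.
Split into bytes (most-significant first): 07 28 32.
Little-endian stores the least-significant byte at the lowest address.
So at ascending addresses the bytes are 32 28 07.

32 28 07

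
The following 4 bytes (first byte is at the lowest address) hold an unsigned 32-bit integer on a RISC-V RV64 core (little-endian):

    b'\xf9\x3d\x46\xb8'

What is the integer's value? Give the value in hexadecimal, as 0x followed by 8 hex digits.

Little-endian stores the least-significant byte at the lowest address.
Reassemble most-significant byte first: B8 46 3D F9 → 0xB8463DF9.

0xB8463DF9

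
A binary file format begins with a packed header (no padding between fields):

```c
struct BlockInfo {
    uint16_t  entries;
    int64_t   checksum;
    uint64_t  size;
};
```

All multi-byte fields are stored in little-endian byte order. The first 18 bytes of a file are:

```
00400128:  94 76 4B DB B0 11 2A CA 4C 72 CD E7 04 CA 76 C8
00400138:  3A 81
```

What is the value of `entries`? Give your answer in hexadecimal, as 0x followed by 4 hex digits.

0x7694

`entries` is the first field, at byte offset 0, occupying 2 bytes.
Bytes at offsets 0..1: 94 76.
In little-endian order the low byte comes first in memory.
Reassemble most-significant byte first: 76 94 → 0x7694.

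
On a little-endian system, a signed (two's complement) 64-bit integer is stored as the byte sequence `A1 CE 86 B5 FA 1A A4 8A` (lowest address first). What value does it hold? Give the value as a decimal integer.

In little-endian order the low byte comes first in memory.
Reassemble most-significant byte first: 8A A4 1A FA B5 86 CE A1 → 0x8AA41AFAB586CEA1.
Top bit is set, so as a signed 64-bit value this is 0x8AA41AFAB586CEA1 − 2^64 = -8456604536205291871.

-8456604536205291871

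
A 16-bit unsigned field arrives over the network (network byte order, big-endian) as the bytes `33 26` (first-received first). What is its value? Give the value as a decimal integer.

13094

Big-endian: lowest address holds the most-significant byte.
The bytes are already most-significant first: 0x3326.
0x3326 = 13094.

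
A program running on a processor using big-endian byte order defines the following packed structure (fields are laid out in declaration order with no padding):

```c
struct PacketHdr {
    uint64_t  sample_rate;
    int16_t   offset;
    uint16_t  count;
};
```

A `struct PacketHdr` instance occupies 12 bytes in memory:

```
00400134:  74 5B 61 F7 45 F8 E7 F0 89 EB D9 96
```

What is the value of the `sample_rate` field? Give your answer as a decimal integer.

8384402845939066864

`sample_rate` is the first field, at byte offset 0, occupying 8 bytes.
Bytes at offsets 0..7: 74 5B 61 F7 45 F8 E7 F0.
Big-endian stores the most-significant byte at the lowest address.
The bytes are already most-significant first: 0x745B61F745F8E7F0.
0x745B61F745F8E7F0 = 8384402845939066864.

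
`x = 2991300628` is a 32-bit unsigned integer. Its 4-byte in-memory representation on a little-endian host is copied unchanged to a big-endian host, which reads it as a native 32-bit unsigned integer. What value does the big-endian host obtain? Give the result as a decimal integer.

2991300628 in 32-bit hexadecimal is 0xB24BA014.
Stored little-endian, the bytes at ascending addresses are 14 A0 4B B2.
Read back as big-endian, the last byte is least significant, giving 0x14A04BB2.
0x14A04BB2 = 346049458.

346049458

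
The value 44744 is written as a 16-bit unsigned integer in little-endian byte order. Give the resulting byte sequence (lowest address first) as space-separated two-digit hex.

44744 in hexadecimal, padded to 16 bits, is 0xAEC8.
Split into bytes (most-significant first): AE C8.
Little-endian: lowest address holds the least-significant byte.
So at ascending addresses the bytes are C8 AE.

C8 AE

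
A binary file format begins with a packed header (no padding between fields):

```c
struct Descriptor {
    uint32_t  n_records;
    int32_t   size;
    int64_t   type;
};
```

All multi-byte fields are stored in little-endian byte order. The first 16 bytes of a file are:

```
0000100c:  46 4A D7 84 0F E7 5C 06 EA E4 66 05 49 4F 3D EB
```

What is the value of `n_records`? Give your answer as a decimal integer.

`n_records` is the first field, at byte offset 0, occupying 4 bytes.
Bytes at offsets 0..3: 46 4A D7 84.
In little-endian order the low byte comes first in memory.
Reassemble most-significant byte first: 84 D7 4A 46 → 0x84D74A46.
0x84D74A46 = 2228701766.

2228701766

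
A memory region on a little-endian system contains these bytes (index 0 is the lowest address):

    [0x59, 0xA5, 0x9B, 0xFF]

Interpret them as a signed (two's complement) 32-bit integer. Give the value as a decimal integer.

-6576807

Little-endian stores the least-significant byte at the lowest address.
Reassemble most-significant byte first: FF 9B A5 59 → 0xFF9BA559.
Top bit is set, so as a signed 32-bit value this is 0xFF9BA559 − 2^32 = -6576807.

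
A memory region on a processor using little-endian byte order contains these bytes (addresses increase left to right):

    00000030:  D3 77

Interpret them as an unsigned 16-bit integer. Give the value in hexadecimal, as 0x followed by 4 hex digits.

Little-endian stores the least-significant byte at the lowest address.
Reassemble most-significant byte first: 77 D3 → 0x77D3.

0x77D3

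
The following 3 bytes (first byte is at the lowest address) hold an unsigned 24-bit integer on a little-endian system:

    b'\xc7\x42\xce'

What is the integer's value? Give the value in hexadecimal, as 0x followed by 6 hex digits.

0xCE42C7

In little-endian order the low byte comes first in memory.
Reassemble most-significant byte first: CE 42 C7 → 0xCE42C7.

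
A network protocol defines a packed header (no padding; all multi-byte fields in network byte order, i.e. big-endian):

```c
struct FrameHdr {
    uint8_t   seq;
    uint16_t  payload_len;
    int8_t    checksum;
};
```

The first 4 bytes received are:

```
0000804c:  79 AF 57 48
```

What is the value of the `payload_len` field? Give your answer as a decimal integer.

`payload_len` follows `seq` (1 byte), so it starts at byte offset 1 and occupies 2 bytes.
Bytes at offsets 1..2: AF 57.
Big-endian: lowest address holds the most-significant byte.
The bytes are already most-significant first: 0xAF57.
0xAF57 = 44887.

44887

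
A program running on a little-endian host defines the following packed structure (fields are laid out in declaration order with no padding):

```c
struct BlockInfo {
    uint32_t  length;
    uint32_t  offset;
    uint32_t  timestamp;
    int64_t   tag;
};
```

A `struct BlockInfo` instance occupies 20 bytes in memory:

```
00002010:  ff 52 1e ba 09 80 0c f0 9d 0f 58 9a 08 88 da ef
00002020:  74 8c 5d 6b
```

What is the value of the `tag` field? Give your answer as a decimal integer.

`tag` follows `length` (4 B), `offset` (4 B), `timestamp` (4 B), so it starts at offset 4 + 4 + 4 = 12 and occupies 8 bytes.
Bytes at offsets 12..19: 08 88 DA EF 74 8C 5D 6B.
Little-endian: lowest address holds the least-significant byte.
Reassemble most-significant byte first: 6B 5D 8C 74 EF DA 88 08 → 0x6B5D8C74EFDA8808.
0x6B5D8C74EFDA8808 = 7736494168760551432.

7736494168760551432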